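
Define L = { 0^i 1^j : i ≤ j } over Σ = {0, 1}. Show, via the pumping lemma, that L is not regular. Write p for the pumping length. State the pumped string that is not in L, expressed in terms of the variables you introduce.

0^{p+k} 1^p

Assume L is regular; let p be its pumping constant.
Choose w = 0^p 1^p ∈ L, with |w| = 2p ≥ p.
The pumping lemma gives a decomposition w = xyz where |xy| ≤ p and |y| ≥ 1.
Because |xy| ≤ p and w begins with p copies of 0, we have y = 0^k with 1 ≤ k ≤ p.
Consider xy^2z = 0^{p+k} 1^p. Since k ≥ 1, the 0-count p+k exceeds the 1-count p, so i ≤ j fails; thus xy^2z ∉ L.
Contradiction. Therefore L is not regular.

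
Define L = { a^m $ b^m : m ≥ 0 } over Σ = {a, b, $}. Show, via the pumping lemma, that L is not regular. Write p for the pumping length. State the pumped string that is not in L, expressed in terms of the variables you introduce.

Suppose for contradiction that L is regular, and let p be the pumping length.
Take w = a^p $ b^p ∈ L with |w| = 2p+1 ≥ p.
By the pumping lemma, w = xyz with |xy| ≤ p and y is nonempty.
Since the first p symbols of w are all a's and |xy| ≤ p, y lies entirely in the leading a-block: y = a^k for some k with 1 ≤ k ≤ p.
Pump with i = 2: xy^2z = a^{p+k} $ b^p, which would require p+k = p. But k ≥ 1, so xy^2z ∉ L.
This is a contradiction; hence L is not regular.

a^{p+k} $ b^p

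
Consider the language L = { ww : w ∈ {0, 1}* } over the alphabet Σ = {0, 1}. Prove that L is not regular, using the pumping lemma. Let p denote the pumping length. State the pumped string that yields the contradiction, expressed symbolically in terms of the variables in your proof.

0^{p+k} 1^p 0^p 1^p

Suppose for contradiction that L is regular, and let p be the pumping length.
Take w = 0^p 1^p 0^p 1^p = uu where u = 0^p1^p; then w ∈ L and |w| = 4p ≥ p.
Write w = xyz as guaranteed by the lemma, with |xy| ≤ p and y is nonempty.
The first p characters of w are 0's, so xy (and hence y) consists only of 0's. Write y = 0^k, 1 ≤ k ≤ p.
Pump with i = 2: xy^2z = 0^{p+k} 1^p 0^p 1^p, of length 4p+k. Suppose this equals vv. The string starts with 0 and ends with 1, so v does too; thus the boundary between the two copies of v is a 1→0 transition. There is exactly one such transition, at position 2p+k, so |v| = 2p+k and |vv| = 4p+2k ≠ 4p+k since k ≥ 1. So xy^2z ∉ L.
This is a contradiction; hence L is not regular.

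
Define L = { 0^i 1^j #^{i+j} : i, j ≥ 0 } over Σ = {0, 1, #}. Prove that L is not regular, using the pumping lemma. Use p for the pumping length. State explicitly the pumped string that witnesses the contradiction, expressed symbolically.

Assume L is regular. Let p be the pumping length given by the pumping lemma.
Take w = 0^p 1^p #^{2p} ∈ L (with i=j=p, i+j=2p), |w| = 4p ≥ p.
Write w = xyz as guaranteed by the lemma, with |xy| ≤ p and |y| ≥ 1.
Since the first p symbols of w are all 0's and |xy| ≤ p, y lies entirely in the leading 0-block: y = 0^k for some k with 1 ≤ k ≤ p.
Consider xy^2z = 0^{p+k} 1^p #^{2p}. Now the 0- and 1-counts sum to 2p+k, but the #-count is 2p ≠ 2p+k. So xy^2z ∉ L.
This contradicts the pumping lemma, so L is not regular.

0^{p+k} 1^p #^{2p}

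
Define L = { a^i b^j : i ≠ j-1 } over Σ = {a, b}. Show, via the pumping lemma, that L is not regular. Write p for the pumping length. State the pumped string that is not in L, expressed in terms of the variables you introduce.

Suppose for contradiction that L is regular, and let p be the pumping length.
Choose w = a^p b^{p+p!+1}. Since p ≠ (p+p!+1)-1 = p+p!, w ∈ L; and |w| ≥ p.
By the pumping lemma, w = xyz with |xy| ≤ p and y is nonempty.
The first p characters of w are a's, so xy (and hence y) consists only of a's. Write y = a^k, 1 ≤ k ≤ p.
Since 1 ≤ k ≤ p, k divides p!; set t = 1 + p!/k. Then xy^t z has p + (p!/k)·k = p + p! copies of a. Now the a-count is p+p! and (b-count)-1 = (p+p!+1)-1 = p+p!, so i ≠ j-1 fails. So xy^t z = a^{p+p!} b^{p+p!+1} ∉ L.
Contradiction. Therefore L is not regular.

a^{p+p!} b^{p+p!+1}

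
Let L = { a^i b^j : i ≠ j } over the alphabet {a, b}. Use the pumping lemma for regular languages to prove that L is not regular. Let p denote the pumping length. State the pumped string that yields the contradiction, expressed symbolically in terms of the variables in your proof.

a^{p+p!} b^{p+p!}

Toward a contradiction, assume L is regular with pumping length p.
Choose w = a^p b^{p+p!}. Since p ≠ p+p!, w ∈ L; and |w| ≥ p.
By the pumping lemma, w = xyz with |xy| ≤ p and |y| ≥ 1.
Since the first p symbols of w are all a's and |xy| ≤ p, y lies entirely in the leading a-block: y = a^k for some k with 1 ≤ k ≤ p.
Since 1 ≤ k ≤ p, k divides p!; set t = 1 + p!/k. Then xy^t z has p + (p!/k)·k = p + p! copies of a. Now the a-count equals the b-count, so i ≠ j fails. So xy^t z = a^{p+p!} b^{p+p!} ∉ L.
This is a contradiction; hence L is not regular.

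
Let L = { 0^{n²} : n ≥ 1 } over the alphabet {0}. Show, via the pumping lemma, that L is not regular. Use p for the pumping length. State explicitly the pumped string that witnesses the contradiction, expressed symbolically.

0^{p²+k}

Suppose for contradiction that L is regular, and let p be the pumping length.
Take w = 0^{p²} ∈ L with |w| = p² ≥ p.
The pumping lemma gives a decomposition w = xyz where |xy| ≤ p and |y| > 0.
Then y = 0^k for some k with 1 ≤ k ≤ p.
Pump with i = 2: xy^2z = 0^{p²+k}. Since 1 ≤ k ≤ p, p² < p²+k ≤ p²+p < (p+1)², so p²+k lies strictly between consecutive squares and is not a perfect square. So xy^2z ∉ L.
Contradiction. Therefore L is not regular.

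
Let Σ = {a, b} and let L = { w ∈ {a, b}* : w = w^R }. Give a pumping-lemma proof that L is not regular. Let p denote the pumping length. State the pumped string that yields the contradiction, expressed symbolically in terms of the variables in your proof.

Assume L is regular. Let p be the pumping length given by the pumping lemma.
Take w = a^p b a^p, a palindrome of length 2p+1 ≥ p.
The pumping lemma gives a decomposition w = xyz where |xy| ≤ p and |y| ≥ 1.
The first p characters of w are a's, so xy (and hence y) consists only of a's. Write y = a^k, 1 ≤ k ≤ p.
Pump with i = 2: xy^2z = a^{p+k} b a^p. Its reverse is a^p b a^{p+k}, which differs from xy^2z since k ≥ 1. So xy^2z is not a palindrome and xy^2z ∉ L.
Contradiction. Therefore L is not regular.

a^{p+k} b a^p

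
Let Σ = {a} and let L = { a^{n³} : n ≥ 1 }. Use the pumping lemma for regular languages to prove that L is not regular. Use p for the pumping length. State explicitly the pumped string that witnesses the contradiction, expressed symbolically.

a^{p³+k}

Assume L is regular; let p be its pumping constant.
Take w = a^{p³} ∈ L with |w| = p³ ≥ p.
The pumping lemma gives a decomposition w = xyz where |xy| ≤ p and y is nonempty.
Then y = a^k for some k with 1 ≤ k ≤ p.
Pump with i = 2: xy^2z = a^{p³+k}. Since 1 ≤ k ≤ p, p³ < p³+k ≤ p³+p < p³+3p²+3p+1 = (p+1)³, so p³+k is not a perfect cube. So xy^2z ∉ L.
This contradicts the pumping lemma, so L is not regular.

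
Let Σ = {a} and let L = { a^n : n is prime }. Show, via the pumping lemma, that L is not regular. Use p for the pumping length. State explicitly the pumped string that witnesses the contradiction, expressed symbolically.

Toward a contradiction, assume L is regular with pumping length p.
Let q be a prime with q ≥ p+2 (infinitely many primes exist), and take w = a^q ∈ L with |w| = q ≥ p.
Write w = xyz as guaranteed by the lemma, with |xy| ≤ p and |y| > 0.
Then y = a^k for some k with 1 ≤ k ≤ p.
Since 1 ≤ k ≤ p, |xz| = q-k. Pump with i = q+1: |xy^{q+1}z| = (q-k)+(q+1)k = q+qk = q(1+k), which is composite (both factors ≥ 2). So xy^{q+1}z = a^{q(1+k)} ∉ L.
This contradicts the pumping lemma, so L is not regular.

a^{q(1+k)}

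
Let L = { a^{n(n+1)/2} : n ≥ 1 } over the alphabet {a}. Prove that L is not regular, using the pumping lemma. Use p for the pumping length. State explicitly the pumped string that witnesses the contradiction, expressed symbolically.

Suppose for contradiction that L is regular, and let p be the pumping length.
Take w = a^{p(p+1)/2} ∈ L with |w| = p(p+1)/2 ≥ p.
Write w = xyz as guaranteed by the lemma, with |xy| ≤ p and |y| ≥ 1.
Then y = a^k for some k with 1 ≤ k ≤ p.
Pump with i = 2: xy^2z = a^{p(p+1)/2+k}. Since 1 ≤ k ≤ p, p(p+1)/2 < p(p+1)/2+k ≤ p(p+1)/2+p < (p+1)(p+2)/2, so p(p+1)/2+k is strictly between consecutive triangular numbers. So xy^2z ∉ L.
This is a contradiction; hence L is not regular.

a^{p(p+1)/2+k}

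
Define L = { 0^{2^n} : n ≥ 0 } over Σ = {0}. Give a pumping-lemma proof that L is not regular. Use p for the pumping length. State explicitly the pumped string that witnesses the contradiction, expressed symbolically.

0^{2^p+k}

Assume L is regular; let p be its pumping constant.
Take w = 0^{2^p} ∈ L with |w| = 2^p ≥ p.
By the pumping lemma, w = xyz with |xy| ≤ p and y is nonempty.
Then y = 0^k for some k with 1 ≤ k ≤ p.
Pump with i = 2: xy^2z = 0^{2^p+k}. Since 1 ≤ k ≤ p < 2^p, we have 2^p < 2^p+k < 2^{p+1}, so 2^p+k is not a power of 2. So xy^2z ∉ L.
Contradiction. Therefore L is not regular.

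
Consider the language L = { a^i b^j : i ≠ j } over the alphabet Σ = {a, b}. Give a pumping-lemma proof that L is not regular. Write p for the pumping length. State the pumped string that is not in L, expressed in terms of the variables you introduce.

Assume L is regular. Let p be the pumping length given by the pumping lemma.
Choose w = a^p b^{p+p!}. Since p ≠ p+p!, w ∈ L; and |w| ≥ p.
Write w = xyz as guaranteed by the lemma, with |xy| ≤ p and y is nonempty.
The first p characters of w are a's, so xy (and hence y) consists only of a's. Write y = a^k, 1 ≤ k ≤ p.
Since 1 ≤ k ≤ p, k divides p!; set t = 1 + p!/k. Then xy^t z has p + (p!/k)·k = p + p! copies of a. Now the a-count equals the b-count, so i ≠ j fails. So xy^t z = a^{p+p!} b^{p+p!} ∉ L.
This is a contradiction; hence L is not regular.

a^{p+p!} b^{p+p!}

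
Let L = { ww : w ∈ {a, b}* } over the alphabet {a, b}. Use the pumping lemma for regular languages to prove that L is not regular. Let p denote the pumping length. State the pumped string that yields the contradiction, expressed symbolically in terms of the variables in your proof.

a^{p+k} b^p a^p b^p

Assume L is regular. Let p be the pumping length given by the pumping lemma.
Take w = a^p b^p a^p b^p = uu where u = a^pb^p; then w ∈ L and |w| = 4p ≥ p.
By the pumping lemma, w = xyz with |xy| ≤ p and |y| ≥ 1.
Because |xy| ≤ p and w begins with p copies of a, we have y = a^k with 1 ≤ k ≤ p.
Pump with i = 2: xy^2z = a^{p+k} b^p a^p b^p, of length 4p+k. Suppose this equals vv. The string starts with a and ends with b, so v does too; thus the boundary between the two copies of v is a b→a transition. There is exactly one such transition, at position 2p+k, so |v| = 2p+k and |vv| = 4p+2k ≠ 4p+k since k ≥ 1. So xy^2z ∉ L.
This contradicts the pumping lemma, so L is not regular.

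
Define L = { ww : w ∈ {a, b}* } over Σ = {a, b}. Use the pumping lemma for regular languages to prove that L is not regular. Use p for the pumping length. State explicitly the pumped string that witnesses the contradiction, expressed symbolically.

a^{p+k} b^p a^p b^p

Suppose for contradiction that L is regular, and let p be the pumping length.
Take w = a^p b^p a^p b^p = uu where u = a^pb^p; then w ∈ L and |w| = 4p ≥ p.
By the pumping lemma, w = xyz with |xy| ≤ p and y is nonempty.
The first p characters of w are a's, so xy (and hence y) consists only of a's. Write y = a^k, 1 ≤ k ≤ p.
Pump with i = 2: xy^2z = a^{p+k} b^p a^p b^p, of length 4p+k. Suppose this equals vv. The string starts with a and ends with b, so v does too; thus the boundary between the two copies of v is a b→a transition. There is exactly one such transition, at position 2p+k, so |v| = 2p+k and |vv| = 4p+2k ≠ 4p+k since k ≥ 1. So xy^2z ∉ L.
Contradiction. Therefore L is not regular.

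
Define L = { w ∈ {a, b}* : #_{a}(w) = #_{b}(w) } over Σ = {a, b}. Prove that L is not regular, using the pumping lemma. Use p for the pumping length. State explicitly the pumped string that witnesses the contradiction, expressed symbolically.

Assume L is regular. Let p be the pumping length given by the pumping lemma.
Choose w = a^p b^p ∈ L with |w| = 2p ≥ p.
The pumping lemma gives a decomposition w = xyz where |xy| ≤ p and y is nonempty.
Because |xy| ≤ p and w begins with p copies of a, we have y = a^k with 1 ≤ k ≤ p.
Pump with i = 2: xy^2z = a^{p+k} b^p has p+k occurrences of a but only p of b. Since k ≥ 1 the counts differ, so xy^2z ∉ L.
This is a contradiction; hence L is not regular.

a^{p+k} b^p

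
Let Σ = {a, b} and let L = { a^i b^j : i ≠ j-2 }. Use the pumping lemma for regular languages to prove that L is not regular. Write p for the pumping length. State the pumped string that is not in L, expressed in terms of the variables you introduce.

Suppose for contradiction that L is regular, and let p be the pumping length.
Choose w = a^p b^{p+p!+2}. Since p ≠ (p+p!+2)-2 = p+p!, w ∈ L; and |w| ≥ p.
By the pumping lemma, w = xyz with |xy| ≤ p and y is nonempty.
The first p characters of w are a's, so xy (and hence y) consists only of a's. Write y = a^k, 1 ≤ k ≤ p.
Since 1 ≤ k ≤ p, k divides p!; set t = 1 + p!/k. Then xy^t z has p + (p!/k)·k = p + p! copies of a. Now the a-count is p+p! and (b-count)-2 = (p+p!+2)-2 = p+p!, so i ≠ j-2 fails. So xy^t z = a^{p+p!} b^{p+p!+2} ∉ L.
This contradicts the pumping lemma, so L is not regular.

a^{p+p!} b^{p+p!+2}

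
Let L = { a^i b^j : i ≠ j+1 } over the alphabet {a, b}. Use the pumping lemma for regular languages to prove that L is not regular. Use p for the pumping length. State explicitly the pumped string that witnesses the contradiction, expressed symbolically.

Assume L is regular. Let p be the pumping length given by the pumping lemma.
Choose w = a^p b^{p+p!-1}. Since p ≠ (p+p!-1)+1 = p+p!, w ∈ L; and |w| ≥ p.
Write w = xyz as guaranteed by the lemma, with |xy| ≤ p and |y| > 0.
Since the first p symbols of w are all a's and |xy| ≤ p, y lies entirely in the leading a-block: y = a^k for some k with 1 ≤ k ≤ p.
Since 1 ≤ k ≤ p, k divides p!; set t = 1 + p!/k. Then xy^t z has p + (p!/k)·k = p + p! copies of a. Now the a-count is p+p! and (b-count)+1 = (p+p!-1)+1 = p+p!, so i ≠ j+1 fails. So xy^t z = a^{p+p!} b^{p+p!-1} ∉ L.
This contradicts the pumping lemma, so L is not regular.

a^{p+p!} b^{p+p!-1}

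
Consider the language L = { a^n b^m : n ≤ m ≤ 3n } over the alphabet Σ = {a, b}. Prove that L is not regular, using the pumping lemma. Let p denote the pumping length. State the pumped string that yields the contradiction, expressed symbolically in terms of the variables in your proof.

Assume L is regular; let p be its pumping constant.
Take w = a^p b^p ∈ L (since p ≤ p ≤ 3p), with |w| = 2p ≥ p.
By the pumping lemma, w = xyz with |xy| ≤ p and y is nonempty.
Since the first p symbols of w are all a's and |xy| ≤ p, y lies entirely in the leading a-block: y = a^k for some k with 1 ≤ k ≤ p.
Pump with i = 2: xy^2z = a^{p+k} b^p. Now n = p+k > p = m, so the condition n ≤ m fails. Thus xy^2z ∉ L.
This is a contradiction; hence L is not regular.

a^{p+k} b^p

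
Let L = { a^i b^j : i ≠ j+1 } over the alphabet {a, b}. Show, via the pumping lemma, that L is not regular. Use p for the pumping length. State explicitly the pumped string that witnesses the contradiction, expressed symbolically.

Toward a contradiction, assume L is regular with pumping length p.
Choose w = a^p b^{p+p!-1}. Since p ≠ (p+p!-1)+1 = p+p!, w ∈ L; and |w| ≥ p.
Write w = xyz as guaranteed by the lemma, with |xy| ≤ p and y is nonempty.
The first p characters of w are a's, so xy (and hence y) consists only of a's. Write y = a^k, 1 ≤ k ≤ p.
Since 1 ≤ k ≤ p, k divides p!; set t = 1 + p!/k. Then xy^t z has p + (p!/k)·k = p + p! copies of a. Now the a-count is p+p! and (b-count)+1 = (p+p!-1)+1 = p+p!, so i ≠ j+1 fails. So xy^t z = a^{p+p!} b^{p+p!-1} ∉ L.
This contradicts the pumping lemma, so L is not regular.

a^{p+p!} b^{p+p!-1}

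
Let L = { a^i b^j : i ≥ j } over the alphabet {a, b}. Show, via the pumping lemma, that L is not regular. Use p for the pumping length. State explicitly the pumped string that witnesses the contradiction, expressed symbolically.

a^{p-k} b^p

Toward a contradiction, assume L is regular with pumping length p.
Choose w = a^p b^p ∈ L, with |w| = 2p ≥ p.
Write w = xyz as guaranteed by the lemma, with |xy| ≤ p and y is nonempty.
Since the first p symbols of w are all a's and |xy| ≤ p, y lies entirely in the leading a-block: y = a^k for some k with 1 ≤ k ≤ p.
Consider xy^0z = xz = a^{p-k} b^p. Since k ≥ 1, the a-count p-k is less than p, so i ≥ j fails; thus xz ∉ L.
This contradicts the pumping lemma, so L is not regular.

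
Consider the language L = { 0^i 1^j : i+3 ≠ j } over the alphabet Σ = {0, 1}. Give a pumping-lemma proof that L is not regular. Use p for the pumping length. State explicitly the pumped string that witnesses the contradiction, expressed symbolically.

Assume L is regular. Let p be the pumping length given by the pumping lemma.
Choose w = 0^p 1^{p+p!+3}. Since p ≠ (p+p!+3)-3 = p+p!, w ∈ L; and |w| ≥ p.
Write w = xyz as guaranteed by the lemma, with |xy| ≤ p and |y| > 0.
Since the first p symbols of w are all 0's and |xy| ≤ p, y lies entirely in the leading 0-block: y = 0^k for some k with 1 ≤ k ≤ p.
Since 1 ≤ k ≤ p, k divides p!; set t = 1 + p!/k. Then xy^t z has p + (p!/k)·k = p + p! copies of 0. Now the 0-count is p+p! and (1-count)-3 = (p+p!+3)-3 = p+p!, so i+3 ≠ j fails. So xy^t z = 0^{p+p!} 1^{p+p!+3} ∉ L.
This is a contradiction; hence L is not regular.

0^{p+p!} 1^{p+p!+3}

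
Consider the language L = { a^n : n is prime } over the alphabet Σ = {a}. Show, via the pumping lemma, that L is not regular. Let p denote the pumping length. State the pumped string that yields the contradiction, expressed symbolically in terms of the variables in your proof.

Assume L is regular. Let p be the pumping length given by the pumping lemma.
Let q be a prime with q ≥ p+2 (infinitely many primes exist), and take w = a^q ∈ L with |w| = q ≥ p.
By the pumping lemma, w = xyz with |xy| ≤ p and |y| > 0.
Then y = a^k for some k with 1 ≤ k ≤ p.
Since 1 ≤ k ≤ p, |xz| = q-k. Pump with i = q+1: |xy^{q+1}z| = (q-k)+(q+1)k = q+qk = q(1+k), which is composite (both factors ≥ 2). So xy^{q+1}z = a^{q(1+k)} ∉ L.
This contradicts the pumping lemma, so L is not regular.

a^{q(1+k)}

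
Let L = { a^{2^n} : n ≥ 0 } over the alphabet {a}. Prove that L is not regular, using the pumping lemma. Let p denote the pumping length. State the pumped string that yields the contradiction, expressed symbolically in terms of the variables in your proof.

Assume L is regular. Let p be the pumping length given by the pumping lemma.
Take w = a^{2^p} ∈ L with |w| = 2^p ≥ p.
Write w = xyz as guaranteed by the lemma, with |xy| ≤ p and |y| ≥ 1.
Then y = a^k for some k with 1 ≤ k ≤ p.
Pump with i = 2: xy^2z = a^{2^p+k}. Since 1 ≤ k ≤ p < 2^p, we have 2^p < 2^p+k < 2^{p+1}, so 2^p+k is not a power of 2. So xy^2z ∉ L.
This contradicts the pumping lemma, so L is not regular.

a^{2^p+k}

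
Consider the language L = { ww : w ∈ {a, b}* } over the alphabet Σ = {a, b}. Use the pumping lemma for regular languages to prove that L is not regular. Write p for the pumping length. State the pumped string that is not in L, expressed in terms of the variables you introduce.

a^{p+k} b^p a^p b^p

Assume L is regular; let p be its pumping constant.
Take w = a^p b^p a^p b^p = uu where u = a^pb^p; then w ∈ L and |w| = 4p ≥ p.
Write w = xyz as guaranteed by the lemma, with |xy| ≤ p and |y| ≥ 1.
Because |xy| ≤ p and w begins with p copies of a, we have y = a^k with 1 ≤ k ≤ p.
Pump with i = 2: xy^2z = a^{p+k} b^p a^p b^p, of length 4p+k. Suppose this equals vv. The string starts with a and ends with b, so v does too; thus the boundary between the two copies of v is a b→a transition. There is exactly one such transition, at position 2p+k, so |v| = 2p+k and |vv| = 4p+2k ≠ 4p+k since k ≥ 1. So xy^2z ∉ L.
This is a contradiction; hence L is not regular.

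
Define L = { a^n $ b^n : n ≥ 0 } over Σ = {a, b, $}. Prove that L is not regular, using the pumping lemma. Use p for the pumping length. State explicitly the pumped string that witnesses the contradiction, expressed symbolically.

Assume L is regular; let p be its pumping constant.
Take w = a^p $ b^p ∈ L with |w| = 2p+1 ≥ p.
Write w = xyz as guaranteed by the lemma, with |xy| ≤ p and y is nonempty.
Since the first p symbols of w are all a's and |xy| ≤ p, y lies entirely in the leading a-block: y = a^k for some k with 1 ≤ k ≤ p.
Pump with i = 2: xy^2z = a^{p+k} $ b^p, which would require p+k = p. But k ≥ 1, so xy^2z ∉ L.
This contradicts the pumping lemma, so L is not regular.

a^{p+k} $ b^p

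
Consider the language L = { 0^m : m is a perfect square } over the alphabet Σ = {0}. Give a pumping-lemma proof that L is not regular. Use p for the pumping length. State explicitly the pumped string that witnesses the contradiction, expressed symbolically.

0^{p²+k}

Toward a contradiction, assume L is regular with pumping length p.
Take w = 0^{p²} ∈ L with |w| = p² ≥ p.
The pumping lemma gives a decomposition w = xyz where |xy| ≤ p and y is nonempty.
Then y = 0^k for some k with 1 ≤ k ≤ p.
Pump with i = 2: xy^2z = 0^{p²+k}. Since 1 ≤ k ≤ p, p² < p²+k ≤ p²+p < (p+1)², so p²+k lies strictly between consecutive squares and is not a perfect square. So xy^2z ∉ L.
This is a contradiction; hence L is not regular.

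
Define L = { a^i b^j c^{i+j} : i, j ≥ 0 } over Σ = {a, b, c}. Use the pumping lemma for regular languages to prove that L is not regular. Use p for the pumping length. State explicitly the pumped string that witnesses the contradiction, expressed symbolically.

a^{p+k} b^p c^{2p}

Toward a contradiction, assume L is regular with pumping length p.
Take w = a^p b^p c^{2p} ∈ L (with i=j=p, i+j=2p), |w| = 4p ≥ p.
The pumping lemma gives a decomposition w = xyz where |xy| ≤ p and |y| > 0.
Because |xy| ≤ p and w begins with p copies of a, we have y = a^k with 1 ≤ k ≤ p.
Consider xy^2z = a^{p+k} b^p c^{2p}. Now the a- and b-counts sum to 2p+k, but the c-count is 2p ≠ 2p+k. So xy^2z ∉ L.
This is a contradiction; hence L is not regular.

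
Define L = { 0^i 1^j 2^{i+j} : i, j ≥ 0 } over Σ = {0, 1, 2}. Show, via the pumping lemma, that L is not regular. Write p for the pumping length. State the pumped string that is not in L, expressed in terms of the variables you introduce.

0^{p+k} 1^p 2^{2p}

Assume L is regular. Let p be the pumping length given by the pumping lemma.
Take w = 0^p 1^p 2^{2p} ∈ L (with i=j=p, i+j=2p), |w| = 4p ≥ p.
Write w = xyz as guaranteed by the lemma, with |xy| ≤ p and |y| ≥ 1.
Because |xy| ≤ p and w begins with p copies of 0, we have y = 0^k with 1 ≤ k ≤ p.
Consider xy^2z = 0^{p+k} 1^p 2^{2p}. Now the 0- and 1-counts sum to 2p+k, but the 2-count is 2p ≠ 2p+k. So xy^2z ∉ L.
Contradiction. Therefore L is not regular.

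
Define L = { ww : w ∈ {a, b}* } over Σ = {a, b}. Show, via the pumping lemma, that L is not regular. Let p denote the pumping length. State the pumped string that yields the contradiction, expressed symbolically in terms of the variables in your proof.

Toward a contradiction, assume L is regular with pumping length p.
Take w = a^p b^p a^p b^p = uu where u = a^pb^p; then w ∈ L and |w| = 4p ≥ p.
By the pumping lemma, w = xyz with |xy| ≤ p and y is nonempty.
Since the first p symbols of w are all a's and |xy| ≤ p, y lies entirely in the leading a-block: y = a^k for some k with 1 ≤ k ≤ p.
Pump with i = 2: xy^2z = a^{p+k} b^p a^p b^p, of length 4p+k. Suppose this equals vv. The string starts with a and ends with b, so v does too; thus the boundary between the two copies of v is a b→a transition. There is exactly one such transition, at position 2p+k, so |v| = 2p+k and |vv| = 4p+2k ≠ 4p+k since k ≥ 1. So xy^2z ∉ L.
This is a contradiction; hence L is not regular.

a^{p+k} b^p a^p b^p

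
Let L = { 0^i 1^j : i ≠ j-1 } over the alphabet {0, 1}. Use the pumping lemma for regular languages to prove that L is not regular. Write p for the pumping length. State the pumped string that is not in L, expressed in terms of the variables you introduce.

Assume L is regular. Let p be the pumping length given by the pumping lemma.
Choose w = 0^p 1^{p+p!+1}. Since p ≠ (p+p!+1)-1 = p+p!, w ∈ L; and |w| ≥ p.
Write w = xyz as guaranteed by the lemma, with |xy| ≤ p and |y| > 0.
Because |xy| ≤ p and w begins with p copies of 0, we have y = 0^k with 1 ≤ k ≤ p.
Since 1 ≤ k ≤ p, k divides p!; set t = 1 + p!/k. Then xy^t z has p + (p!/k)·k = p + p! copies of 0. Now the 0-count is p+p! and (1-count)-1 = (p+p!+1)-1 = p+p!, so i ≠ j-1 fails. So xy^t z = 0^{p+p!} 1^{p+p!+1} ∉ L.
This contradicts the pumping lemma, so L is not regular.

0^{p+p!} 1^{p+p!+1}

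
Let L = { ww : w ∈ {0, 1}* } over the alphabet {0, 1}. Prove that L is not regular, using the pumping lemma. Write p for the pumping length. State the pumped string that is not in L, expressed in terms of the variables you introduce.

0^{p+k} 1^p 0^p 1^p

Toward a contradiction, assume L is regular with pumping length p.
Take w = 0^p 1^p 0^p 1^p = uu where u = 0^p1^p; then w ∈ L and |w| = 4p ≥ p.
By the pumping lemma, w = xyz with |xy| ≤ p and |y| ≥ 1.
Because |xy| ≤ p and w begins with p copies of 0, we have y = 0^k with 1 ≤ k ≤ p.
Pump with i = 2: xy^2z = 0^{p+k} 1^p 0^p 1^p, of length 4p+k. Suppose this equals vv. The string starts with 0 and ends with 1, so v does too; thus the boundary between the two copies of v is a 1→0 transition. There is exactly one such transition, at position 2p+k, so |v| = 2p+k and |vv| = 4p+2k ≠ 4p+k since k ≥ 1. So xy^2z ∉ L.
This is a contradiction; hence L is not regular.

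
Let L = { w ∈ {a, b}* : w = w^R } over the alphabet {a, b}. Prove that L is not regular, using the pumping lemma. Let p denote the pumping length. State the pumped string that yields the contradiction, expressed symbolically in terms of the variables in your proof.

a^{p+k} b a^p

Assume L is regular; let p be its pumping constant.
Take w = a^p b a^p, a palindrome of length 2p+1 ≥ p.
Write w = xyz as guaranteed by the lemma, with |xy| ≤ p and y is nonempty.
Because |xy| ≤ p and w begins with p copies of a, we have y = a^k with 1 ≤ k ≤ p.
Pump with i = 2: xy^2z = a^{p+k} b a^p. Its reverse is a^p b a^{p+k}, which differs from xy^2z since k ≥ 1. So xy^2z is not a palindrome and xy^2z ∉ L.
This contradicts the pumping lemma, so L is not regular.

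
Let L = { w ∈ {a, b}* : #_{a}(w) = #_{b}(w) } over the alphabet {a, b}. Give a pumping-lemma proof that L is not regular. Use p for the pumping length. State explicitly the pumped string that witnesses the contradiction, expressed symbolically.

Suppose for contradiction that L is regular, and let p be the pumping length.
Choose w = a^p b^p ∈ L with |w| = 2p ≥ p.
Write w = xyz as guaranteed by the lemma, with |xy| ≤ p and |y| ≥ 1.
Because |xy| ≤ p and w begins with p copies of a, we have y = a^k with 1 ≤ k ≤ p.
Pump with i = 2: xy^2z = a^{p+k} b^p has p+k occurrences of a but only p of b. Since k ≥ 1 the counts differ, so xy^2z ∉ L.
Contradiction. Therefore L is not regular.

a^{p+k} b^p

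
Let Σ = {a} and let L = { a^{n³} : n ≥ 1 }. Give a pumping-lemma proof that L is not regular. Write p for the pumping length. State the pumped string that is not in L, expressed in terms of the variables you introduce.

Suppose for contradiction that L is regular, and let p be the pumping length.
Take w = a^{p³} ∈ L with |w| = p³ ≥ p.
The pumping lemma gives a decomposition w = xyz where |xy| ≤ p and |y| > 0.
Then y = a^k for some k with 1 ≤ k ≤ p.
Pump with i = 2: xy^2z = a^{p³+k}. Since 1 ≤ k ≤ p, p³ < p³+k ≤ p³+p < p³+3p²+3p+1 = (p+1)³, so p³+k is not a perfect cube. So xy^2z ∉ L.
This contradicts the pumping lemma, so L is not regular.

a^{p³+k}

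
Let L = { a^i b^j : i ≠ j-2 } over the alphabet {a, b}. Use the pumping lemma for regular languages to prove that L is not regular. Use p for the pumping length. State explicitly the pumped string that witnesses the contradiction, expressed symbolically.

Assume L is regular; let p be its pumping constant.
Choose w = a^p b^{p+p!+2}. Since p ≠ (p+p!+2)-2 = p+p!, w ∈ L; and |w| ≥ p.
Write w = xyz as guaranteed by the lemma, with |xy| ≤ p and |y| > 0.
Because |xy| ≤ p and w begins with p copies of a, we have y = a^k with 1 ≤ k ≤ p.
Since 1 ≤ k ≤ p, k divides p!; set t = 1 + p!/k. Then xy^t z has p + (p!/k)·k = p + p! copies of a. Now the a-count is p+p! and (b-count)-2 = (p+p!+2)-2 = p+p!, so i ≠ j-2 fails. So xy^t z = a^{p+p!} b^{p+p!+2} ∉ L.
This is a contradiction; hence L is not regular.

a^{p+p!} b^{p+p!+2}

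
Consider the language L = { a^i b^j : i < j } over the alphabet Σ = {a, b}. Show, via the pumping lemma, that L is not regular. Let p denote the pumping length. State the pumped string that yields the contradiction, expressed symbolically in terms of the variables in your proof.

Suppose for contradiction that L is regular, and let p be the pumping length.
Choose w = a^p b^{p+1} ∈ L, with |w| = 2p+1 ≥ p.
By the pumping lemma, w = xyz with |xy| ≤ p and y is nonempty.
Because |xy| ≤ p and w begins with p copies of a, we have y = a^k with 1 ≤ k ≤ p.
Consider xy^2z = a^{p+k} b^{p+1}. Since k ≥ 1, the a-count p+k is at least p+1, so i < j fails; thus xy^2z ∉ L.
Contradiction. Therefore L is not regular.

a^{p+k} b^{p+1}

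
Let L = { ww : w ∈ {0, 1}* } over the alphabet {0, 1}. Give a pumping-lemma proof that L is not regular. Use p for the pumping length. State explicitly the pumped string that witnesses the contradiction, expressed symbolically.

0^{p+k} 1^p 0^p 1^p

Toward a contradiction, assume L is regular with pumping length p.
Take w = 0^p 1^p 0^p 1^p = uu where u = 0^p1^p; then w ∈ L and |w| = 4p ≥ p.
Write w = xyz as guaranteed by the lemma, with |xy| ≤ p and y is nonempty.
Because |xy| ≤ p and w begins with p copies of 0, we have y = 0^k with 1 ≤ k ≤ p.
Pump with i = 2: xy^2z = 0^{p+k} 1^p 0^p 1^p, of length 4p+k. Suppose this equals vv. The string starts with 0 and ends with 1, so v does too; thus the boundary between the two copies of v is a 1→0 transition. There is exactly one such transition, at position 2p+k, so |v| = 2p+k and |vv| = 4p+2k ≠ 4p+k since k ≥ 1. So xy^2z ∉ L.
This is a contradiction; hence L is not regular.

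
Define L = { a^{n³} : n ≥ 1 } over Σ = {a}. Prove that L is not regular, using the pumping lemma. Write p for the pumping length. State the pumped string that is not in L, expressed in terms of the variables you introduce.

Suppose for contradiction that L is regular, and let p be the pumping length.
Take w = a^{p³} ∈ L with |w| = p³ ≥ p.
The pumping lemma gives a decomposition w = xyz where |xy| ≤ p and |y| > 0.
Then y = a^k for some k with 1 ≤ k ≤ p.
Pump with i = 2: xy^2z = a^{p³+k}. Since 1 ≤ k ≤ p, p³ < p³+k ≤ p³+p < p³+3p²+3p+1 = (p+1)³, so p³+k is not a perfect cube. So xy^2z ∉ L.
Contradiction. Therefore L is not regular.

a^{p³+k}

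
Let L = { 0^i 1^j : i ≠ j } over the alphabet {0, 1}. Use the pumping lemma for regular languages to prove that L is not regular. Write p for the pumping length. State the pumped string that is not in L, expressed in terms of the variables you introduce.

0^{p+p!} 1^{p+p!}

Assume L is regular; let p be its pumping constant.
Choose w = 0^p 1^{p+p!}. Since p ≠ p+p!, w ∈ L; and |w| ≥ p.
By the pumping lemma, w = xyz with |xy| ≤ p and y is nonempty.
Since the first p symbols of w are all 0's and |xy| ≤ p, y lies entirely in the leading 0-block: y = 0^k for some k with 1 ≤ k ≤ p.
Since 1 ≤ k ≤ p, k divides p!; set t = 1 + p!/k. Then xy^t z has p + (p!/k)·k = p + p! copies of 0. Now the 0-count equals the 1-count, so i ≠ j fails. So xy^t z = 0^{p+p!} 1^{p+p!} ∉ L.
This contradicts the pumping lemma, so L is not regular.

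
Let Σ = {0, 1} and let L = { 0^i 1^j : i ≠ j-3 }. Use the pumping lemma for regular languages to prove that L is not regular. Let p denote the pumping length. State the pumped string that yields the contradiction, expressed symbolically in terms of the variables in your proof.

0^{p+p!} 1^{p+p!+3}

Toward a contradiction, assume L is regular with pumping length p.
Choose w = 0^p 1^{p+p!+3}. Since p ≠ (p+p!+3)-3 = p+p!, w ∈ L; and |w| ≥ p.
The pumping lemma gives a decomposition w = xyz where |xy| ≤ p and |y| > 0.
Since the first p symbols of w are all 0's and |xy| ≤ p, y lies entirely in the leading 0-block: y = 0^k for some k with 1 ≤ k ≤ p.
Since 1 ≤ k ≤ p, k divides p!; set t = 1 + p!/k. Then xy^t z has p + (p!/k)·k = p + p! copies of 0. Now the 0-count is p+p! and (1-count)-3 = (p+p!+3)-3 = p+p!, so i ≠ j-3 fails. So xy^t z = 0^{p+p!} 1^{p+p!+3} ∉ L.
This is a contradiction; hence L is not regular.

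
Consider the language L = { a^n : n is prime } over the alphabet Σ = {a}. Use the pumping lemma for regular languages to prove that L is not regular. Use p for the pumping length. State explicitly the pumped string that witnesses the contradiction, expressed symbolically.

Toward a contradiction, assume L is regular with pumping length p.
Let q be a prime with q ≥ p+2 (infinitely many primes exist), and take w = a^q ∈ L with |w| = q ≥ p.
The pumping lemma gives a decomposition w = xyz where |xy| ≤ p and |y| > 0.
Then y = a^k for some k with 1 ≤ k ≤ p.
Since 1 ≤ k ≤ p, |xz| = q-k. Pump with i = q+1: |xy^{q+1}z| = (q-k)+(q+1)k = q+qk = q(1+k), which is composite (both factors ≥ 2). So xy^{q+1}z = a^{q(1+k)} ∉ L.
Contradiction. Therefore L is not regular.

a^{q(1+k)}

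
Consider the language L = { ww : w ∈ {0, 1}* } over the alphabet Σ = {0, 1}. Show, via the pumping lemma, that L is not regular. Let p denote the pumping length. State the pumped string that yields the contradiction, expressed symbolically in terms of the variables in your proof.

0^{p+k} 1^p 0^p 1^p

Assume L is regular. Let p be the pumping length given by the pumping lemma.
Take w = 0^p 1^p 0^p 1^p = uu where u = 0^p1^p; then w ∈ L and |w| = 4p ≥ p.
The pumping lemma gives a decomposition w = xyz where |xy| ≤ p and |y| ≥ 1.
Since the first p symbols of w are all 0's and |xy| ≤ p, y lies entirely in the leading 0-block: y = 0^k for some k with 1 ≤ k ≤ p.
Pump with i = 2: xy^2z = 0^{p+k} 1^p 0^p 1^p, of length 4p+k. Suppose this equals vv. The string starts with 0 and ends with 1, so v does too; thus the boundary between the two copies of v is a 1→0 transition. There is exactly one such transition, at position 2p+k, so |v| = 2p+k and |vv| = 4p+2k ≠ 4p+k since k ≥ 1. So xy^2z ∉ L.
This is a contradiction; hence L is not regular.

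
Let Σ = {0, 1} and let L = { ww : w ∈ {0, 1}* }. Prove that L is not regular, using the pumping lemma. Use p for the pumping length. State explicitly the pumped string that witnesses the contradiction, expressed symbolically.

0^{p+k} 1^p 0^p 1^p

Assume L is regular. Let p be the pumping length given by the pumping lemma.
Take w = 0^p 1^p 0^p 1^p = uu where u = 0^p1^p; then w ∈ L and |w| = 4p ≥ p.
Write w = xyz as guaranteed by the lemma, with |xy| ≤ p and y is nonempty.
Since the first p symbols of w are all 0's and |xy| ≤ p, y lies entirely in the leading 0-block: y = 0^k for some k with 1 ≤ k ≤ p.
Pump with i = 2: xy^2z = 0^{p+k} 1^p 0^p 1^p, of length 4p+k. Suppose this equals vv. The string starts with 0 and ends with 1, so v does too; thus the boundary between the two copies of v is a 1→0 transition. There is exactly one such transition, at position 2p+k, so |v| = 2p+k and |vv| = 4p+2k ≠ 4p+k since k ≥ 1. So xy^2z ∉ L.
This is a contradiction; hence L is not regular.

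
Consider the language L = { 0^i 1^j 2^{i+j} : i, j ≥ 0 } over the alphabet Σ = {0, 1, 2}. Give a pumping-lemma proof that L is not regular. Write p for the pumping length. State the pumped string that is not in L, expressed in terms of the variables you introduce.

Suppose for contradiction that L is regular, and let p be the pumping length.
Take w = 0^p 1^p 2^{2p} ∈ L (with i=j=p, i+j=2p), |w| = 4p ≥ p.
The pumping lemma gives a decomposition w = xyz where |xy| ≤ p and y is nonempty.
The first p characters of w are 0's, so xy (and hence y) consists only of 0's. Write y = 0^k, 1 ≤ k ≤ p.
Consider xy^2z = 0^{p+k} 1^p 2^{2p}. Now the 0- and 1-counts sum to 2p+k, but the 2-count is 2p ≠ 2p+k. So xy^2z ∉ L.
Contradiction. Therefore L is not regular.

0^{p+k} 1^p 2^{2p}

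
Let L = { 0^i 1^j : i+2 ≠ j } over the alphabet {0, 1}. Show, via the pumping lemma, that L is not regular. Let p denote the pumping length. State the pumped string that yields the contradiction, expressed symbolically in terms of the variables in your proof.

Suppose for contradiction that L is regular, and let p be the pumping length.
Choose w = 0^p 1^{p+p!+2}. Since p ≠ (p+p!+2)-2 = p+p!, w ∈ L; and |w| ≥ p.
Write w = xyz as guaranteed by the lemma, with |xy| ≤ p and y is nonempty.
Since the first p symbols of w are all 0's and |xy| ≤ p, y lies entirely in the leading 0-block: y = 0^k for some k with 1 ≤ k ≤ p.
Since 1 ≤ k ≤ p, k divides p!; set t = 1 + p!/k. Then xy^t z has p + (p!/k)·k = p + p! copies of 0. Now the 0-count is p+p! and (1-count)-2 = (p+p!+2)-2 = p+p!, so i+2 ≠ j fails. So xy^t z = 0^{p+p!} 1^{p+p!+2} ∉ L.
Contradiction. Therefore L is not regular.

0^{p+p!} 1^{p+p!+2}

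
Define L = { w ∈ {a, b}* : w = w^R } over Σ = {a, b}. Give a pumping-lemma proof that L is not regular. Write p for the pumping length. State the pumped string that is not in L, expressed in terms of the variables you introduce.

a^{p+k} b a^p

Assume L is regular. Let p be the pumping length given by the pumping lemma.
Take w = a^p b a^p, a palindrome of length 2p+1 ≥ p.
By the pumping lemma, w = xyz with |xy| ≤ p and |y| > 0.
The first p characters of w are a's, so xy (and hence y) consists only of a's. Write y = a^k, 1 ≤ k ≤ p.
Pump with i = 2: xy^2z = a^{p+k} b a^p. Its reverse is a^p b a^{p+k}, which differs from xy^2z since k ≥ 1. So xy^2z is not a palindrome and xy^2z ∉ L.
This contradicts the pumping lemma, so L is not regular.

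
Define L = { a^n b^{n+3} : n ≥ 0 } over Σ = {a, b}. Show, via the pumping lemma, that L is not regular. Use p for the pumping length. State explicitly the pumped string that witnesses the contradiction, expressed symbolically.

Suppose for contradiction that L is regular, and let p be the pumping length.
Choose w = a^p b^{p+3}, which is in L with |w| = 2p+3 ≥ p.
The pumping lemma gives a decomposition w = xyz where |xy| ≤ p and |y| > 0.
The first p characters of w are a's, so xy (and hence y) consists only of a's. Write y = a^k, 1 ≤ k ≤ p.
Pump with i = 2: xy^2z = a^{p+k} b^{p+3}. For this to lie in L we would need p+3 = (p+k)+3, which forces k = 0. But k ≥ 1, so xy^2z ∉ L.
Contradiction. Therefore L is not regular.

a^{p+k} b^{p+3}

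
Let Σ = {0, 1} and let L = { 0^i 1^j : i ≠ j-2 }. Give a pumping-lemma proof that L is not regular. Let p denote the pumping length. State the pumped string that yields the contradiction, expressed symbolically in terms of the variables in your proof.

Assume L is regular; let p be its pumping constant.
Choose w = 0^p 1^{p+p!+2}. Since p ≠ (p+p!+2)-2 = p+p!, w ∈ L; and |w| ≥ p.
Write w = xyz as guaranteed by the lemma, with |xy| ≤ p and y is nonempty.
Since the first p symbols of w are all 0's and |xy| ≤ p, y lies entirely in the leading 0-block: y = 0^k for some k with 1 ≤ k ≤ p.
Since 1 ≤ k ≤ p, k divides p!; set t = 1 + p!/k. Then xy^t z has p + (p!/k)·k = p + p! copies of 0. Now the 0-count is p+p! and (1-count)-2 = (p+p!+2)-2 = p+p!, so i ≠ j-2 fails. So xy^t z = 0^{p+p!} 1^{p+p!+2} ∉ L.
This contradicts the pumping lemma, so L is not regular.

0^{p+p!} 1^{p+p!+2}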